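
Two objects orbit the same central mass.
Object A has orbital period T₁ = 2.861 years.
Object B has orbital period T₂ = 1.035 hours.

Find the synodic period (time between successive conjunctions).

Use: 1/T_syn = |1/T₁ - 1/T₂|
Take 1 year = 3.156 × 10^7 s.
T₁ = 2.861 years = 9.02932 × 10^7 s
T₂ = 1.035 hours = 3726 s
1/T₁ = 1.1075 × 10^-8 s⁻¹
1/T₂ = 0.000268384 s⁻¹
|1/T₁ − 1/T₂| = 0.000268373 s⁻¹
T_syn = 1 / |1/T₁ − 1/T₂| = 3726.15 s ≈ 1.035 hours

Final answer: T_syn = 1.035 hours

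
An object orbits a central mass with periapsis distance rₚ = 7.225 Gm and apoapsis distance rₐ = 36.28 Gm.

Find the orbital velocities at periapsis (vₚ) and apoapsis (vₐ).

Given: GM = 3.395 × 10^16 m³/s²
rₚ = 7.225 Gm = 7.225 × 10^9 m
rₐ = 36.28 Gm = 3.628 × 10^10 m
GM = 3.395 × 10^16 m³/s²
a = (rₚ + rₐ)/2 = 2.17525 × 10^10 m
Vis-viva: v² = GM (2/r − 1/a)
vₚ² = 3.395 × 10^16 × (2.76817 × 10^-10 − 4.59717 × 10^-11) = 7.83718 × 10^6 m²/s²
vₚ = 2799.5 m/s ≈ 2.799 km/s
vₐ² = 3.395 × 10^16 × (5.51268 × 10^-11 − 4.59717 × 10^-11) = 310814 m²/s²
vₐ = 557.507 m/s ≈ 557.5 m/s

Final answer: vₚ = 2.799 km/s, vₐ = 557.5 m/s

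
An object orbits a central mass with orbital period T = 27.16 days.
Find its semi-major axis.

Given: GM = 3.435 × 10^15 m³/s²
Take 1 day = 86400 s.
T = 27.16 days = 2.34662 × 10^6 s
GM = 3.435 × 10^15 m³/s²
Kepler's third law: a³ = GM T² / (4π²)
T² = 5.50664 × 10^12 s²
a³ = (3.435 × 10^15) × (5.50664 × 10^12) / (4π²) = 4.79131 × 10^26 m³
a = (a³)^(1/3) = 7.82501 × 10^8 m ≈ 782.5 Mm

Final answer: 782.5 Mm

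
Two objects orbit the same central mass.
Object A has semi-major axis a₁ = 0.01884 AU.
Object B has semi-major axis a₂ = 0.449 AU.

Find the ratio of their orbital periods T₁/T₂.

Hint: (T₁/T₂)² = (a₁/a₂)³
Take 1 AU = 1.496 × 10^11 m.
a₁ = 0.01884 AU = 2.81846 × 10^9 m
a₂ = 0.449 AU = 6.71704 × 10^10 m
a₁/a₂ = 0.0419599
T₁/T₂ = (a₁/a₂)^(3/2) = (0.0419599)^1.5 = 0.00859512

Final answer: T₁/T₂ = 0.008595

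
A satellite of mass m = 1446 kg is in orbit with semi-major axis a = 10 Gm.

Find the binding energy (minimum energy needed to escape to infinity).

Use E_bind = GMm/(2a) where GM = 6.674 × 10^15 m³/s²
a = 10 Gm = 1 × 10^10 m
GM = 6.674 × 10^15 m³/s²
m = 1446 kg
GMm = 6.674 × 10^15 × 1446 = 9.6506 × 10^18 m³·kg/s²
2a = 2 × 10^10 m
E_bind = GMm/(2a) = 4.8253 × 10^8 J ≈ 482.5 MJ

Final answer: 482.5 MJ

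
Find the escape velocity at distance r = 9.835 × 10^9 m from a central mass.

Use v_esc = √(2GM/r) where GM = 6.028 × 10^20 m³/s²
r = 9.835 × 10^9 m
GM = 6.028 × 10^20 m³/s²
2GM/r = 2 × (6.028 × 10^20) / (9.835 × 10^9) = 1.22583 × 10^11 m²/s²
v_esc = √(2GM/r) = 350118 m/s ≈ 350.1 km/s

Final answer: 350.1 km/s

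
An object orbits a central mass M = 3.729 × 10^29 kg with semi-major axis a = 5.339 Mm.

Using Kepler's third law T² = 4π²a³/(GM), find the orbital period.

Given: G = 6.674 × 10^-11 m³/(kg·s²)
M = 3.729 × 10^29 kg
GM = G × M = 6.674 × 10^-11 × 3.729 × 10^29 = 2.48873 × 10^19 m³/s²
a = 5.339 Mm = 5.339 × 10^6 m
a³ = 1.52188 × 10^20 m³
T = 2π √(a³/GM) = 2π √((1.52188 × 10^20) / (2.48873 × 10^19)) = 2π × 2.47287 s
T = 15.5375 s ≈ 15.54 seconds

Final answer: 15.54 seconds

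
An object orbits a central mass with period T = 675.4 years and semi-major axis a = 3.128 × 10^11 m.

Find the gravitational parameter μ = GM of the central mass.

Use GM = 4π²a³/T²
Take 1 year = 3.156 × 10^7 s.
T = 675.4 years = 2.13156 × 10^10 s
a = 3.128 × 10^11 m
a³ = 3.06056 × 10^34 m³
T² = 4.54356 × 10^20 s²
GM = 4π² × (3.06056 × 10^34) / (4.54356 × 10^20) = 2.65928 × 10^15 m³/s²
GM ≈ 2.659 × 10^15 m³/s²

Final answer: GM = 2.659 × 10^15 m³/s²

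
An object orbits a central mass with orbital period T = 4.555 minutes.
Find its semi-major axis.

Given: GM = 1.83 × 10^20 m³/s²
T = 4.555 minutes = 273.3 s
GM = 1.83 × 10^20 m³/s²
Kepler's third law: a³ = GM T² / (4π²)
T² = 74692.9 s²
a³ = (1.83 × 10^20) × 74692.9 / (4π²) = 3.46235 × 10^23 m³
a = (a³)^(1/3) = 7.02194 × 10^7 m ≈ 70.22 Mm

Final answer: 70.22 Mm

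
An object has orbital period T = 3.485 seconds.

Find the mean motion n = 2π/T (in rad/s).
T = 3.485 seconds
n = 2π / 3.485 s = 1.80292 rad/s ≈ 1.803 rad/s

Final answer: n = 1.803 rad/s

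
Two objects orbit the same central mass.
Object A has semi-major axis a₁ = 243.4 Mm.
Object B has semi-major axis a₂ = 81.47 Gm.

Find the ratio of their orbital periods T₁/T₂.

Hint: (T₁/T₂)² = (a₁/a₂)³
a₁ = 243.4 Mm = 2.434 × 10^8 m
a₂ = 81.47 Gm = 8.147 × 10^10 m
a₁/a₂ = 0.0029876
T₁/T₂ = (a₁/a₂)^(3/2) = (0.0029876)^1.5 = 0.000163299

Final answer: T₁/T₂ = 0.0001633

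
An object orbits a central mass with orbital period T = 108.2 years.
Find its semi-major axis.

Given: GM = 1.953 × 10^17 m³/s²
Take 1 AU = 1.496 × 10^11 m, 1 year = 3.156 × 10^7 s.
T = 108.2 years = 3.41479 × 10^9 s
GM = 1.953 × 10^17 m³/s²
Kepler's third law: a³ = GM T² / (4π²)
T² = 1.16608 × 10^19 s²
a³ = (1.953 × 10^17) × (1.16608 × 10^19) / (4π²) = 5.76861 × 10^34 m³
a = (a³)^(1/3) = 3.86388 × 10^11 m ≈ 2.583 AU

Final answer: 2.583 AU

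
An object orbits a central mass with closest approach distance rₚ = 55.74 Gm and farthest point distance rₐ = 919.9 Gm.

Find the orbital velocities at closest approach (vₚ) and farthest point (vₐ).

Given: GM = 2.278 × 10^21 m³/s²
rₚ = 55.74 Gm = 5.574 × 10^10 m
rₐ = 919.9 Gm = 9.199 × 10^11 m
GM = 2.278 × 10^21 m³/s²
a = (rₚ + rₐ)/2 = 4.8782 × 10^11 m
Vis-viva: v² = GM (2/r − 1/a)
vₚ² = 2.278 × 10^21 × (3.58809 × 10^-11 − 2.04994 × 10^-12) = 7.70669 × 10^10 m²/s²
vₚ = 277609 m/s ≈ 277.6 km/s
vₐ² = 2.278 × 10^21 × (2.17415 × 10^-12 − 2.04994 × 10^-12) = 2.82957 × 10^8 m²/s²
vₐ = 16821.3 m/s ≈ 16.82 km/s

Final answer: vₚ = 277.6 km/s, vₐ = 16.82 km/s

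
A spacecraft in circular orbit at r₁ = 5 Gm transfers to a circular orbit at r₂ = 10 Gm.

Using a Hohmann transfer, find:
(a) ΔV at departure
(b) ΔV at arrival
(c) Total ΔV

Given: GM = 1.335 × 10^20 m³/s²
r₁ = 5 Gm = 5 × 10^9 m
r₂ = 10 Gm = 1 × 10^10 m
GM = 1.335 × 10^20 m³/s²
Transfer ellipse: a_t = (r₁ + r₂)/2 = 7.5 × 10^9 m
Circular speed at r₁: v₁ = √(GM/r₁) = 163401 m/s
Transfer speed at r₁ (periapsis): v₁ₜ = √(GM(2/r₁ − 1/a_t)) = 188680 m/s
(a) ΔV₁ = v₁ₜ − v₁ = 25278.3 m/s ≈ 25.28 km/s
Circular speed at r₂: v₂ = √(GM/r₂) = 115542 m/s
Transfer speed at r₂ (apoapsis): v₂ₜ = √(GM(2/r₂ − 1/a_t)) = 94339.8 m/s
(b) ΔV₂ = v₂ − v₂ₜ = 21202.4 m/s ≈ 21.2 km/s
(c) ΔV_total = ΔV₁ + ΔV₂ = 46480.7 m/s ≈ 46.48 km/s

Final answer:
(a) ΔV₁ = 25.28 km/s
(b) ΔV₂ = 21.2 km/s
(c) ΔV_total = 46.48 km/s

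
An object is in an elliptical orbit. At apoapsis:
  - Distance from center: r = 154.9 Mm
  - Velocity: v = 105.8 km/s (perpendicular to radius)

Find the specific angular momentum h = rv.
r = 154.9 Mm = 1.549 × 10^8 m
v = 105.8 km/s = 105800 m/s
h = rv = 1.549 × 10^8 × 105800 = 1.63884 × 10^13 m²/s ≈ 1.639 × 10^13 m²/s

Final answer: h = 1.639 × 10^13 m²/s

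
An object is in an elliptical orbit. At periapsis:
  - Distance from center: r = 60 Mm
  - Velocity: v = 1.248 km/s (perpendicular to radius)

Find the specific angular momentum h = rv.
r = 60 Mm = 6 × 10^7 m
v = 1.248 km/s = 1248 m/s
h = rv = 6 × 10^7 × 1248 = 7.488 × 10^10 m²/s ≈ 7.488 × 10^10 m²/s

Final answer: h = 7.488 × 10^10 m²/s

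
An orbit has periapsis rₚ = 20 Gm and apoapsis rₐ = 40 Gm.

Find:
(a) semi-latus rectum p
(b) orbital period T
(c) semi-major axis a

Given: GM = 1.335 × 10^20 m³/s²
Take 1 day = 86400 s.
rₚ = 20 Gm = 2 × 10^10 m
rₐ = 40 Gm = 4 × 10^10 m
GM = 1.335 × 10^20 m³/s²
a = (rₚ + rₐ)/2 = 3 × 10^10 m
e = (rₐ − rₚ)/(rₐ + rₚ) = (2 × 10^10) / (6 × 10^10) = 0.333333
(a) 1 − e² = 0.888889;  p = a(1 − e²) = 3 × 10^10 × 0.888889 = 2.66667 × 10^10 m ≈ 26.67 Gm
(b) a³ = 2.7 × 10^31 m³;  T = 2π √(a³/GM) = 2π × 449719 s = 2.82567 × 10^6 s ≈ 32.7 days
(c) a = 3 × 10^10 m ≈ 30 Gm

Final answer:
(a) semi-latus rectum p = 26.67 Gm
(b) orbital period T = 32.7 days
(c) semi-major axis a = 30 Gm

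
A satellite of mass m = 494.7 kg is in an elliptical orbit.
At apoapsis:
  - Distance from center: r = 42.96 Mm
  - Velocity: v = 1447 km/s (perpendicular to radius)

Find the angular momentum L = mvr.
r = 42.96 Mm = 4.296 × 10^7 m
v = 1447 km/s = 1.447 × 10^6 m/s
vr = 1.447 × 10^6 × 4.296 × 10^7 = 6.21631 × 10^13 m²/s
L = m × vr = 494.7 × 6.21631 × 10^13 = 3.07521 × 10^16 kg·m²/s ≈ 3.075 × 10^16 kg·m²/s

Final answer: L = 3.075 × 10^16 kg·m²/s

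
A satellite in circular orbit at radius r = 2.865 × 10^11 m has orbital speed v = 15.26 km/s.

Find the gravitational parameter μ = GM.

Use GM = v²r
r = 2.865 × 10^11 m
v = 15.26 km/s = 15260 m/s
v² = 2.32868 × 10^8 m²/s²
GM = v²r = 2.32868 × 10^8 × 2.865 × 10^11 = 6.67166 × 10^19 m³/s²
GM ≈ 6.672 × 10^19 m³/s²

Final answer: GM = 6.672 × 10^19 m³/s²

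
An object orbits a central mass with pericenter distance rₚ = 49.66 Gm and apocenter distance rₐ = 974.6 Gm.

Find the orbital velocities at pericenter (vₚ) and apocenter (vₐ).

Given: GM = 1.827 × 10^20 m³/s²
rₚ = 49.66 Gm = 4.966 × 10^10 m
rₐ = 974.6 Gm = 9.746 × 10^11 m
GM = 1.827 × 10^20 m³/s²
a = (rₚ + rₐ)/2 = 5.1213 × 10^11 m
Vis-viva: v² = GM (2/r − 1/a)
vₚ² = 1.827 × 10^20 × (4.02739 × 10^-11 − 1.95263 × 10^-12) = 7.00129 × 10^9 m²/s²
vₚ = 83673.7 m/s ≈ 83.67 km/s
vₐ² = 1.827 × 10^20 × (2.05212 × 10^-12 − 1.95263 × 10^-12) = 1.81777 × 10^7 m²/s²
vₐ = 4263.53 m/s ≈ 4.264 km/s

Final answer: vₚ = 83.67 km/s, vₐ = 4.264 km/s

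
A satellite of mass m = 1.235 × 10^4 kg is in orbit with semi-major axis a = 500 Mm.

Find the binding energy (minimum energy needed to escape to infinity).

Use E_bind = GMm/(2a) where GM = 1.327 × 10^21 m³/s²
a = 500 Mm = 5 × 10^8 m
GM = 1.327 × 10^21 m³/s²
m = 1.235 × 10^4 kg
GMm = 1.327 × 10^21 × 12350 = 1.63884 × 10^25 m³·kg/s²
2a = 1 × 10^9 m
E_bind = GMm/(2a) = 1.63884 × 10^16 J ≈ 16.39 PJ

Final answer: 16.39 PJ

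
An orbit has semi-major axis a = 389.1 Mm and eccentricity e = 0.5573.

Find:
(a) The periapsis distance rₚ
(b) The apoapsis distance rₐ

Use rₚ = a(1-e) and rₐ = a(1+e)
a = 389.1 Mm = 3.891 × 10^8 m
e = 0.5573:  1 − e = 0.4427,  1 + e = 1.5573
(a) rₚ = a(1 − e) = 3.891 × 10^8 m × 0.4427 = 1.72255 × 10^8 m ≈ 172.3 Mm
(b) rₐ = a(1 + e) = 3.891 × 10^8 m × 1.5573 = 6.05945 × 10^8 m ≈ 605.9 Mm

Final answer:
(a) rₚ = 172.3 Mm
(b) rₐ = 605.9 Mm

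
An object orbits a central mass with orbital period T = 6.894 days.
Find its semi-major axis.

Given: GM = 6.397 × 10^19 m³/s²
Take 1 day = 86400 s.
T = 6.894 days = 595642 s
GM = 6.397 × 10^19 m³/s²
Kepler's third law: a³ = GM T² / (4π²)
T² = 3.54789 × 10^11 s²
a³ = (6.397 × 10^19) × (3.54789 × 10^11) / (4π²) = 5.74893 × 10^29 m³
a = (a³)^(1/3) = 8.315 × 10^9 m ≈ 8.315 × 10^9 m

Final answer: 8.315 × 10^9 m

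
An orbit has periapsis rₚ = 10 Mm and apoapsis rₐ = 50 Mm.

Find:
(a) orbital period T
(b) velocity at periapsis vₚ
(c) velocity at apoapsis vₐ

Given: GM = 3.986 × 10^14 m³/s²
rₚ = 10 Mm = 1 × 10^7 m
rₐ = 50 Mm = 5 × 10^7 m
GM = 3.986 × 10^14 m³/s²
a = (rₚ + rₐ)/2 = 3 × 10^7 m
e = (rₐ − rₚ)/(rₐ + rₚ) = (4 × 10^7) / (6 × 10^7) = 0.666667
(a) a³ = 2.7 × 10^22 m³;  T = 2π √(a³/GM) = 2π × 8230.25 s = 51712.2 s ≈ 14.36 hours
(b) vₚ² = GM (2/rₚ − 1/a) = 3.986 × 10^14 × (2 × 10^-7 − 3.33333 × 10^-8) = 6.64333 × 10^7 m²/s²;  vₚ = 8150.66 m/s ≈ 8.151 km/s
(c) vₐ² = GM (2/rₐ − 1/a) = 3.986 × 10^14 × (4 × 10^-8 − 3.33333 × 10^-8) = 2.65733 × 10^6 m²/s²;  vₐ = 1630.13 m/s ≈ 1.63 km/s

Final answer:
(a) orbital period T = 14.36 hours
(b) velocity at periapsis vₚ = 8.151 km/s
(c) velocity at apoapsis vₐ = 1.63 km/s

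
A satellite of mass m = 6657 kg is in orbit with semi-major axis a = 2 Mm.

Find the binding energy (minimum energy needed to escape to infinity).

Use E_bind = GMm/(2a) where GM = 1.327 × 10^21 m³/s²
a = 2 Mm = 2 × 10^6 m
GM = 1.327 × 10^21 m³/s²
m = 6657 kg
GMm = 1.327 × 10^21 × 6657 = 8.83384 × 10^24 m³·kg/s²
2a = 4 × 10^6 m
E_bind = GMm/(2a) = 2.20846 × 10^18 J ≈ 2.208 EJ

Final answer: 2.208 EJ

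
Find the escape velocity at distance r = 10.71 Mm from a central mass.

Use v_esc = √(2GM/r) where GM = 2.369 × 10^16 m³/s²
r = 10.71 Mm = 1.071 × 10^7 m
GM = 2.369 × 10^16 m³/s²
2GM/r = 2 × (2.369 × 10^16) / (1.071 × 10^7) = 4.4239 × 10^9 m²/s²
v_esc = √(2GM/r) = 66512.4 m/s ≈ 66.51 km/s

Final answer: 66.51 km/s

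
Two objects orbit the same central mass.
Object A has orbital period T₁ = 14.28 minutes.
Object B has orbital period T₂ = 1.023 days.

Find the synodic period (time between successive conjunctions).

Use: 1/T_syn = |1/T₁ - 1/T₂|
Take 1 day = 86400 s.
T₁ = 14.28 minutes = 856.8 s
T₂ = 1.023 days = 88387.2 s
1/T₁ = 0.00116713 s⁻¹
1/T₂ = 1.13139 × 10^-5 s⁻¹
|1/T₁ − 1/T₂| = 0.00115582 s⁻¹
T_syn = 1 / |1/T₁ − 1/T₂| = 865.187 s ≈ 14.42 minutes

Final answer: T_syn = 14.42 minutes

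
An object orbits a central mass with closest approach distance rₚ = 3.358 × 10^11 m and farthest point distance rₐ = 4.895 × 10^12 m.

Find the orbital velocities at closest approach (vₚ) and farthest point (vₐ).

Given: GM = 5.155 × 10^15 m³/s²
rₚ = 3.358 × 10^11 m
rₐ = 4.895 × 10^12 m
GM = 5.155 × 10^15 m³/s²
a = (rₚ + rₐ)/2 = 2.6154 × 10^12 m
Vis-viva: v² = GM (2/r − 1/a)
vₚ² = 5.155 × 10^15 × (5.95593 × 10^-12 − 3.82351 × 10^-13) = 28731.8 m²/s²
vₚ = 169.505 m/s ≈ 169.5 m/s
vₐ² = 5.155 × 10^15 × (4.0858 × 10^-13 − 3.82351 × 10^-13) = 135.213 m²/s²
vₐ = 11.6281 m/s ≈ 11.63 m/s

Final answer: vₚ = 169.5 m/s, vₐ = 11.63 m/s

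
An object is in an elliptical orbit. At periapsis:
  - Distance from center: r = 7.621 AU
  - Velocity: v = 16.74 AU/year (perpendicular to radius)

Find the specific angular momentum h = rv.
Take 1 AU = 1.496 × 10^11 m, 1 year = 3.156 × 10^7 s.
r = 7.621 AU = 1.1401 × 10^12 m
v = 16.74 AU/year = 79350.6 m/s
h = rv = 1.1401 × 10^12 × 79350.6 = 9.04677 × 10^16 m²/s ≈ 9.047 × 10^16 m²/s

Final answer: h = 9.047 × 10^16 m²/s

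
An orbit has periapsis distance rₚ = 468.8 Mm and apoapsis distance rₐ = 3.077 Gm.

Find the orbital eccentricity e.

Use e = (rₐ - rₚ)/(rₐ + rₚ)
rₚ = 468.8 Mm = 4.688 × 10^8 m
rₐ = 3.077 Gm = 3.077 × 10^9 m
rₐ − rₚ = 2.6082 × 10^9 m
rₐ + rₚ = 3.5458 × 10^9 m
e = (rₐ − rₚ)/(rₐ + rₚ) = 0.735574

Final answer: e = 0.7356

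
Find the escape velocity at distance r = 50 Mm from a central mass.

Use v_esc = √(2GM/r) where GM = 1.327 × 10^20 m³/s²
r = 50 Mm = 5 × 10^7 m
GM = 1.327 × 10^20 m³/s²
2GM/r = 2 × (1.327 × 10^20) / (5 × 10^7) = 5.308 × 10^12 m²/s²
v_esc = √(2GM/r) = 2.30391 × 10^6 m/s ≈ 2304 km/s

Final answer: 2304 km/s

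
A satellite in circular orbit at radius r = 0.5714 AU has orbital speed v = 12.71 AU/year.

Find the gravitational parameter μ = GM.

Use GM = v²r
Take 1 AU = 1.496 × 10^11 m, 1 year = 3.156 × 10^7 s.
r = 0.5714 AU = 8.54814 × 10^10 m
v = 12.71 AU/year = 60247.7 m/s
v² = 3.62978 × 10^9 m²/s²
GM = v²r = 3.62978 × 10^9 × 8.54814 × 10^10 = 3.10279 × 10^20 m³/s²
GM ≈ 3.103 × 10^20 m³/s²

Final answer: GM = 3.103 × 10^20 m³/s²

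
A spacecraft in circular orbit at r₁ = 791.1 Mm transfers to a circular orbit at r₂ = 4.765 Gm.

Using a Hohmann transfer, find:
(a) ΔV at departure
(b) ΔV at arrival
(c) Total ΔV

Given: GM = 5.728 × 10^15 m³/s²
r₁ = 791.1 Mm = 7.911 × 10^8 m
r₂ = 4.765 Gm = 4.765 × 10^9 m
GM = 5.728 × 10^15 m³/s²
Transfer ellipse: a_t = (r₁ + r₂)/2 = 2.77805 × 10^9 m
Circular speed at r₁: v₁ = √(GM/r₁) = 2690.83 m/s
Transfer speed at r₁ (periapsis): v₁ₜ = √(GM(2/r₁ − 1/a_t)) = 3524.09 m/s
(a) ΔV₁ = v₁ₜ − v₁ = 833.265 m/s ≈ 833.3 m/s
Circular speed at r₂: v₂ = √(GM/r₂) = 1096.4 m/s
Transfer speed at r₂ (apoapsis): v₂ₜ = √(GM(2/r₂ − 1/a_t)) = 585.081 m/s
(b) ΔV₂ = v₂ − v₂ₜ = 511.322 m/s ≈ 511.3 m/s
(c) ΔV_total = ΔV₁ + ΔV₂ = 1344.59 m/s ≈ 1.345 km/s

Final answer:
(a) ΔV₁ = 833.3 m/s
(b) ΔV₂ = 511.3 m/s
(c) ΔV_total = 1.345 km/s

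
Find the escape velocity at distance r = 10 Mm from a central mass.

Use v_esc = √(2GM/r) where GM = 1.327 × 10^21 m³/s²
r = 10 Mm = 1 × 10^7 m
GM = 1.327 × 10^21 m³/s²
2GM/r = 2 × (1.327 × 10^21) / (1 × 10^7) = 2.654 × 10^14 m²/s²
v_esc = √(2GM/r) = 1.62911 × 10^7 m/s ≈ 1.629 × 10^4 km/s

Final answer: 1.629 × 10^4 km/s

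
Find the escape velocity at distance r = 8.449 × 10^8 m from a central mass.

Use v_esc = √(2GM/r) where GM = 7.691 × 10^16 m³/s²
r = 8.449 × 10^8 m
GM = 7.691 × 10^16 m³/s²
2GM/r = 2 × (7.691 × 10^16) / (8.449 × 10^8) = 1.82057 × 10^8 m²/s²
v_esc = √(2GM/r) = 13492.9 m/s ≈ 13.49 km/s

Final answer: 13.49 km/s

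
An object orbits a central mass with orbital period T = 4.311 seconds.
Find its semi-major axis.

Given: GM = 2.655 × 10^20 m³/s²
T = 4.311 seconds
GM = 2.655 × 10^20 m³/s²
Kepler's third law: a³ = GM T² / (4π²)
T² = 18.5847 s²
a³ = (2.655 × 10^20) × 18.5847 / (4π²) = 1.24986 × 10^20 m³
a = (a³)^(1/3) = 4.99981 × 10^6 m ≈ 5 Mm

Final answer: 5 Mm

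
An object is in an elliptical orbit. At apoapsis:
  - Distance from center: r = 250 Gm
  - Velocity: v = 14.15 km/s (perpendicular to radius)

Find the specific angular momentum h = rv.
r = 250 Gm = 2.5 × 10^11 m
v = 14.15 km/s = 14150 m/s
h = rv = 2.5 × 10^11 × 14150 = 3.5375 × 10^15 m²/s ≈ 3.538 × 10^15 m²/s

Final answer: h = 3.538 × 10^15 m²/s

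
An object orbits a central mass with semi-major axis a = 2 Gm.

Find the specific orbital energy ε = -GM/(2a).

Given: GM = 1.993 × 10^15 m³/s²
a = 2 Gm = 2 × 10^9 m
GM = 1.993 × 10^15 m³/s²
2a = 4 × 10^9 m
ε = −GM/(2a) = -498250 J/kg ≈ -498.2 kJ/kg

Final answer: -498.2 kJ/kg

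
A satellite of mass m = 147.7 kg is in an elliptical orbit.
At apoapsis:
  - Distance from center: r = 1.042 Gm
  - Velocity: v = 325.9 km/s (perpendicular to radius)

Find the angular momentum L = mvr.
r = 1.042 Gm = 1.042 × 10^9 m
v = 325.9 km/s = 325900 m/s
vr = 325900 × 1.042 × 10^9 = 3.39588 × 10^14 m²/s
L = m × vr = 147.7 × 3.39588 × 10^14 = 5.01571 × 10^16 kg·m²/s ≈ 5.016 × 10^16 kg·m²/s

Final answer: L = 5.016 × 10^16 kg·m²/s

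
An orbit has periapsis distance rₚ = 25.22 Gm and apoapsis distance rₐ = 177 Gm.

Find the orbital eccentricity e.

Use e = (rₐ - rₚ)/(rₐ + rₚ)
rₚ = 25.22 Gm = 2.522 × 10^10 m
rₐ = 177 Gm = 1.77 × 10^11 m
rₐ − rₚ = 1.5178 × 10^11 m
rₐ + rₚ = 2.0222 × 10^11 m
e = (rₐ − rₚ)/(rₐ + rₚ) = 0.750569

Final answer: e = 0.7506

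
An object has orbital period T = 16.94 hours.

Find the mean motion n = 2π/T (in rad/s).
T = 16.94 hours = 60984 s
n = 2π / 60984 s = 0.00010303 rad/s ≈ 0.000103 rad/s

Final answer: n = 0.000103 rad/s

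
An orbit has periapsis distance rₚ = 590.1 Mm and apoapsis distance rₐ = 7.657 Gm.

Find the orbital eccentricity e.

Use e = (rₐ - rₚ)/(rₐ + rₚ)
rₚ = 590.1 Mm = 5.901 × 10^8 m
rₐ = 7.657 Gm = 7.657 × 10^9 m
rₐ − rₚ = 7.0669 × 10^9 m
rₐ + rₚ = 8.2471 × 10^9 m
e = (rₐ − rₚ)/(rₐ + rₚ) = 0.856895

Final answer: e = 0.8569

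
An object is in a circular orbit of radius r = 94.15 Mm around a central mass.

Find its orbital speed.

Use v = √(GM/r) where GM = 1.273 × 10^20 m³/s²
r = 94.15 Mm = 9.415 × 10^7 m
GM = 1.273 × 10^20 m³/s²
GM/r = (1.273 × 10^20) / (9.415 × 10^7) = 1.3521 × 10^12 m²/s²
v = √(GM/r) = 1.1628 × 10^6 m/s ≈ 1163 km/s

Final answer: 1163 km/s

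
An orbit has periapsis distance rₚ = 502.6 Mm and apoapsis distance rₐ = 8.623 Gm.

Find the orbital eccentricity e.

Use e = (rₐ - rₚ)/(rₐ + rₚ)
rₚ = 502.6 Mm = 5.026 × 10^8 m
rₐ = 8.623 Gm = 8.623 × 10^9 m
rₐ − rₚ = 8.1204 × 10^9 m
rₐ + rₚ = 9.1256 × 10^9 m
e = (rₐ − rₚ)/(rₐ + rₚ) = 0.889848

Final answer: e = 0.8898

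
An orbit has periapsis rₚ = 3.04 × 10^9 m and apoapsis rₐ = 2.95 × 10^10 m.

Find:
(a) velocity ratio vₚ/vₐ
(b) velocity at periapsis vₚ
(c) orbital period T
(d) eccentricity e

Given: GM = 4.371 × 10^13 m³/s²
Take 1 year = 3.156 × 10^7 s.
rₚ = 3.04 × 10^9 m
rₐ = 2.95 × 10^10 m
GM = 4.371 × 10^13 m³/s²
a = (rₚ + rₐ)/2 = 1.627 × 10^10 m
e = (rₐ − rₚ)/(rₐ + rₚ) = (2.646 × 10^10) / (3.254 × 10^10) = 0.813153
(a) vₚ/vₐ = rₐ/rₚ (angular momentum) = (2.95 × 10^10) / (3.04 × 10^9) = 9.70395 ≈ 9.704
(b) vₚ² = GM (2/rₚ − 1/a) = 4.371 × 10^13 × (6.57895 × 10^-10 − 6.14628 × 10^-11) = 26070 m²/s²;  vₚ = 161.462 m/s ≈ 161.5 m/s
(c) a³ = 4.30688 × 10^30 m³;  T = 2π √(a³/GM) = 2π × 3.139 × 10^8 s = 1.97229 × 10^9 s ≈ 62.49 years
(d) e = 0.813153 ≈ 0.8132

Final answer:
(a) velocity ratio vₚ/vₐ = 9.704
(b) velocity at periapsis vₚ = 161.5 m/s
(c) orbital period T = 62.49 years
(d) eccentricity e = 0.8132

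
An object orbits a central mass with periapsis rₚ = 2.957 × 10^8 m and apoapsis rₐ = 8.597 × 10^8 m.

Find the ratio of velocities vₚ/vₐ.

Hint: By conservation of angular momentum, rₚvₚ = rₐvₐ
rₚ = 2.957 × 10^8 m
rₐ = 8.597 × 10^8 m
rₚvₚ = rₐvₐ  ⇒  vₚ/vₐ = rₐ/rₚ
vₚ/vₐ = (8.597 × 10^8) / (2.957 × 10^8) = 2.90734

Final answer: vₚ/vₐ = 2.907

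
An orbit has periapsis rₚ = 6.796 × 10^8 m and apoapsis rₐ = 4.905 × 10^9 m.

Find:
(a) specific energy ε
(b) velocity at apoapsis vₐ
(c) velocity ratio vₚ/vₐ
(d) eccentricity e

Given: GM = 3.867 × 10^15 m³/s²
rₚ = 6.796 × 10^8 m
rₐ = 4.905 × 10^9 m
GM = 3.867 × 10^15 m³/s²
a = (rₚ + rₐ)/2 = 2.7923 × 10^9 m
e = (rₐ − rₚ)/(rₐ + rₚ) = (4.2254 × 10^9) / (5.5846 × 10^9) = 0.756616
(a) 2a = 5.5846 × 10^9 m;  ε = −GM/(2a) = -692440 J/kg ≈ -692.4 kJ/kg
(b) vₐ² = GM (2/rₐ − 1/a) = 3.867 × 10^15 × (4.07747 × 10^-10 − 3.58128 × 10^-10) = 191879 m²/s²;  vₐ = 438.039 m/s ≈ 438 m/s
(c) vₚ/vₐ = rₐ/rₚ (angular momentum) = (4.905 × 10^9) / (6.796 × 10^8) = 7.21748 ≈ 7.217
(d) e = 0.756616 ≈ 0.7566

Final answer:
(a) specific energy ε = -692.4 kJ/kg
(b) velocity at apoapsis vₐ = 438 m/s
(c) velocity ratio vₚ/vₐ = 7.217
(d) eccentricity e = 0.7566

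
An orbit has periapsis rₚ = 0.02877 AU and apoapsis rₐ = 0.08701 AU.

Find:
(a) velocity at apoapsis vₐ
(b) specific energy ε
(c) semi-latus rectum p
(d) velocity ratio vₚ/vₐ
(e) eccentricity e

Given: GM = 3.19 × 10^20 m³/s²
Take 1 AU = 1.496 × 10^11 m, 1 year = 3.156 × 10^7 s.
rₚ = 0.02877 AU = 4.30399 × 10^9 m
rₐ = 0.08701 AU = 1.30167 × 10^10 m
GM = 3.19 × 10^20 m³/s²
a = (rₚ + rₐ)/2 = 8.66034 × 10^9 m
e = (rₐ − rₚ)/(rₐ + rₚ) = (8.7127 × 10^9) / (1.73207 × 10^10) = 0.503023
(a) vₐ² = GM (2/rₐ − 1/a) = 3.19 × 10^20 × (1.53649 × 10^-10 − 1.15469 × 10^-10) = 1.21794 × 10^10 m²/s²;  vₐ = 110360 m/s ≈ 23.28 AU/year
(b) 2a = 1.73207 × 10^10 m;  ε = −GM/(2a) = -1.84173 × 10^10 J/kg ≈ -18.42 GJ/kg
(c) 1 − e² = 0.746968;  p = a(1 − e²) = 8.66034 × 10^9 × 0.746968 = 6.469 × 10^9 m ≈ 0.04324 AU
(d) vₚ/vₐ = rₐ/rₚ (angular momentum) = (1.30167 × 10^10) / (4.30399 × 10^9) = 3.02433 ≈ 3.024
(e) e = 0.503023 ≈ 0.503

Final answer:
(a) velocity at apoapsis vₐ = 23.28 AU/year
(b) specific energy ε = -18.42 GJ/kg
(c) semi-latus rectum p = 0.04324 AU
(d) velocity ratio vₚ/vₐ = 3.024
(e) eccentricity e = 0.503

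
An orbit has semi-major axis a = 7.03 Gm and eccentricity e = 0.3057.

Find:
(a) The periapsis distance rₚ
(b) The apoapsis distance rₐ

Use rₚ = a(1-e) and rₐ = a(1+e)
a = 7.03 Gm = 7.03 × 10^9 m
e = 0.3057:  1 − e = 0.6943,  1 + e = 1.3057
(a) rₚ = a(1 − e) = 7.03 × 10^9 m × 0.6943 = 4.88093 × 10^9 m ≈ 4.881 Gm
(b) rₐ = a(1 + e) = 7.03 × 10^9 m × 1.3057 = 9.17907 × 10^9 m ≈ 9.179 Gm

Final answer:
(a) rₚ = 4.881 Gm
(b) rₐ = 9.179 Gm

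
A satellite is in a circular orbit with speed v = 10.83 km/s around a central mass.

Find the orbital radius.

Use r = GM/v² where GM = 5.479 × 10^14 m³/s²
v = 10.83 km/s = 10830 m/s
GM = 5.479 × 10^14 m³/s²
v² = 1.17289 × 10^8 m²/s²
r = GM/v² = (5.479 × 10^14) / (1.17289 × 10^8) = 4.67137 × 10^6 m ≈ 4.671 Mm

Final answer: 4.671 Mm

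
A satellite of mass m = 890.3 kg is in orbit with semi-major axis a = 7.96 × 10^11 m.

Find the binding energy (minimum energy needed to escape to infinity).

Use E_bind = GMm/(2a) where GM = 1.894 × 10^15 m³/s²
a = 7.96 × 10^11 m
GM = 1.894 × 10^15 m³/s²
m = 890.3 kg
GMm = 1.894 × 10^15 × 890.3 = 1.68623 × 10^18 m³·kg/s²
2a = 1.592 × 10^12 m
E_bind = GMm/(2a) = 1.05919 × 10^6 J ≈ 1.059 MJ

Final answer: 1.059 MJ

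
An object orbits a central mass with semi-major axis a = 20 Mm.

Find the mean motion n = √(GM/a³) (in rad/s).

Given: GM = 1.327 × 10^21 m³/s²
a = 20 Mm = 2 × 10^7 m
GM = 1.327 × 10^21 m³/s²
a³ = 8 × 10^21 m³
GM/a³ = (1.327 × 10^21) / (8 × 10^21) = 0.165875 s⁻²
n = √(GM/a³) = 0.407278 rad/s ≈ 0.4073 rad/s

Final answer: n = 0.4073 rad/s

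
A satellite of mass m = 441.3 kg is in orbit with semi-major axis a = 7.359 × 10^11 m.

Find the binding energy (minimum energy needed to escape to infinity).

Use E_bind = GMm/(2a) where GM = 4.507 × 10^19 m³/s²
a = 7.359 × 10^11 m
GM = 4.507 × 10^19 m³/s²
m = 441.3 kg
GMm = 4.507 × 10^19 × 441.3 = 1.98894 × 10^22 m³·kg/s²
2a = 1.4718 × 10^12 m
E_bind = GMm/(2a) = 1.35137 × 10^10 J ≈ 13.51 GJ

Final answer: 13.51 GJ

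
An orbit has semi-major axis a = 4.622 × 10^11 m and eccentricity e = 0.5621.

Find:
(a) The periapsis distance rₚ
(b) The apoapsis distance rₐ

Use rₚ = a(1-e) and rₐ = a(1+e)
a = 4.622 × 10^11 m
e = 0.5621:  1 − e = 0.4379,  1 + e = 1.5621
(a) rₚ = a(1 − e) = 4.622 × 10^11 m × 0.4379 = 2.02397 × 10^11 m ≈ 2.024 × 10^11 m
(b) rₐ = a(1 + e) = 4.622 × 10^11 m × 1.5621 = 7.22003 × 10^11 m ≈ 7.22 × 10^11 m

Final answer:
(a) rₚ = 2.024 × 10^11 m
(b) rₐ = 7.22 × 10^11 m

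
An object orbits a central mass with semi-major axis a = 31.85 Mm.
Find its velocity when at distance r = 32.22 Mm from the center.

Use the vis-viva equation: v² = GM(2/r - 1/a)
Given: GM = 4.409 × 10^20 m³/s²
a = 31.85 Mm = 3.185 × 10^7 m
r = 32.22 Mm = 3.222 × 10^7 m
GM = 4.409 × 10^20 m³/s²
2/r − 1/a = 6.20732 × 10^-8 − 3.13972 × 10^-8 = 3.06761 × 10^-8 m⁻¹
v² = GM (2/r − 1/a) = 1.35251 × 10^13 m²/s²
v = 3.67765 × 10^6 m/s ≈ 3678 km/s

Final answer: 3678 km/s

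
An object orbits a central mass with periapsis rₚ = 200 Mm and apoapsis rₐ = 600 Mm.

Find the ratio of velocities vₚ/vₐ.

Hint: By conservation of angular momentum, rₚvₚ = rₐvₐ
rₚ = 200 Mm = 2 × 10^8 m
rₐ = 600 Mm = 6 × 10^8 m
rₚvₚ = rₐvₐ  ⇒  vₚ/vₐ = rₐ/rₚ
vₚ/vₐ = (6 × 10^8) / (2 × 10^8) = 3

Final answer: vₚ/vₐ = 3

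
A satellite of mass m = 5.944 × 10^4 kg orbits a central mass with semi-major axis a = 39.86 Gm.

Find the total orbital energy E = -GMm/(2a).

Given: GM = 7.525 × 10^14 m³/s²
a = 39.86 Gm = 3.986 × 10^10 m
GM = 7.525 × 10^14 m³/s²
2a = 7.972 × 10^10 m
GMm = 7.525 × 10^14 × 59440 = 4.47286 × 10^19 m³·kg/s²
E = −GMm/(2a) = -5.61071 × 10^8 J ≈ -561.1 MJ

Final answer: -561.1 MJ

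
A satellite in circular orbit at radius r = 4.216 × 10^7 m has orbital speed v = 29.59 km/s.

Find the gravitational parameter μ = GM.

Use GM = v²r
r = 4.216 × 10^7 m
v = 29.59 km/s = 29590 m/s
v² = 8.75568 × 10^8 m²/s²
GM = v²r = 8.75568 × 10^8 × 4.216 × 10^7 = 3.6914 × 10^16 m³/s²
GM ≈ 3.691 × 10^16 m³/s²

Final answer: GM = 3.691 × 10^16 m³/s²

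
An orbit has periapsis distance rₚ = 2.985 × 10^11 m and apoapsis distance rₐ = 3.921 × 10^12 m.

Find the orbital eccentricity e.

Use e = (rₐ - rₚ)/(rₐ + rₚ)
rₚ = 2.985 × 10^11 m
rₐ = 3.921 × 10^12 m
rₐ − rₚ = 3.6225 × 10^12 m
rₐ + rₚ = 4.2195 × 10^12 m
e = (rₐ − rₚ)/(rₐ + rₚ) = 0.858514

Final answer: e = 0.8585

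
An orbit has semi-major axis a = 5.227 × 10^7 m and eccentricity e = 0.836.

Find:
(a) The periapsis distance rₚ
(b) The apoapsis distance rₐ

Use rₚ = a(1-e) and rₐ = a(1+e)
a = 5.227 × 10^7 m
e = 0.836:  1 − e = 0.164,  1 + e = 1.836
(a) rₚ = a(1 − e) = 5.227 × 10^7 m × 0.164 = 8.57228 × 10^6 m ≈ 8.572 × 10^6 m
(b) rₐ = a(1 + e) = 5.227 × 10^7 m × 1.836 = 9.59677 × 10^7 m ≈ 9.597 × 10^7 m

Final answer:
(a) rₚ = 8.572 × 10^6 m
(b) rₐ = 9.597 × 10^7 m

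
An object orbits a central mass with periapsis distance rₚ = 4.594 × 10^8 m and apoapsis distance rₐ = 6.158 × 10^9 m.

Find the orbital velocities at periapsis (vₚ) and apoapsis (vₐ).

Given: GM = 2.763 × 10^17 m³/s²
rₚ = 4.594 × 10^8 m
rₐ = 6.158 × 10^9 m
GM = 2.763 × 10^17 m³/s²
a = (rₚ + rₐ)/2 = 3.3087 × 10^9 m
Vis-viva: v² = GM (2/r − 1/a)
vₚ² = 2.763 × 10^17 × (4.3535 × 10^-9 − 3.02234 × 10^-10) = 1.11937 × 10^9 m²/s²
vₚ = 33456.9 m/s ≈ 33.46 km/s
vₐ² = 2.763 × 10^17 × (3.24781 × 10^-10 − 3.02234 × 10^-10) = 6.22981 × 10^6 m²/s²
vₐ = 2495.96 m/s ≈ 2.496 km/s

Final answer: vₚ = 33.46 km/s, vₐ = 2.496 km/s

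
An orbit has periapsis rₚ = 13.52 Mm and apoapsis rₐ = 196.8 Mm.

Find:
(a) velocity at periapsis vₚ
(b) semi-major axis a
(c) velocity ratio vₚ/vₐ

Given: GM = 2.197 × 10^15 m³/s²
rₚ = 13.52 Mm = 1.352 × 10^7 m
rₐ = 196.8 Mm = 1.968 × 10^8 m
GM = 2.197 × 10^15 m³/s²
a = (rₚ + rₐ)/2 = 1.0516 × 10^8 m
e = (rₐ − rₚ)/(rₐ + rₚ) = (1.8328 × 10^8) / (2.1032 × 10^8) = 0.871434
(a) vₚ² = GM (2/rₚ − 1/a) = 2.197 × 10^15 × (1.47929 × 10^-7 − 9.50932 × 10^-9) = 3.04108 × 10^8 m²/s²;  vₚ = 17438.7 m/s ≈ 17.44 km/s
(b) a = 1.0516 × 10^8 m ≈ 105.2 Mm
(c) vₚ/vₐ = rₐ/rₚ (angular momentum) = (1.968 × 10^8) / (1.352 × 10^7) = 14.5562 ≈ 14.56

Final answer:
(a) velocity at periapsis vₚ = 17.44 km/s
(b) semi-major axis a = 105.2 Mm
(c) velocity ratio vₚ/vₐ = 14.56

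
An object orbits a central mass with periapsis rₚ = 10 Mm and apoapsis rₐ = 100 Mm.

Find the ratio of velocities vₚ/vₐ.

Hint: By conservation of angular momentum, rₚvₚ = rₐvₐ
rₚ = 10 Mm = 1 × 10^7 m
rₐ = 100 Mm = 1 × 10^8 m
rₚvₚ = rₐvₐ  ⇒  vₚ/vₐ = rₐ/rₚ
vₚ/vₐ = (1 × 10^8) / (1 × 10^7) = 10

Final answer: vₚ/vₐ = 10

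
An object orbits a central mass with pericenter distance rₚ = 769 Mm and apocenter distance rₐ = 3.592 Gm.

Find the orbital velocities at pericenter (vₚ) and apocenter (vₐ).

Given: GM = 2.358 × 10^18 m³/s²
rₚ = 769 Mm = 7.69 × 10^8 m
rₐ = 3.592 Gm = 3.592 × 10^9 m
GM = 2.358 × 10^18 m³/s²
a = (rₚ + rₐ)/2 = 2.1805 × 10^9 m
Vis-viva: v² = GM (2/r − 1/a)
vₚ² = 2.358 × 10^18 × (2.60078 × 10^-9 − 4.5861 × 10^-10) = 5.05124 × 10^9 m²/s²
vₚ = 71072.1 m/s ≈ 71.07 km/s
vₐ² = 2.358 × 10^18 × (5.56793 × 10^-10 − 4.5861 × 10^-10) = 2.31514 × 10^8 m²/s²
vₐ = 15215.6 m/s ≈ 15.22 km/s

Final answer: vₚ = 71.07 km/s, vₐ = 15.22 km/s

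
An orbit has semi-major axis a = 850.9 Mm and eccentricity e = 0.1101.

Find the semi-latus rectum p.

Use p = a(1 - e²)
a = 850.9 Mm = 8.509 × 10^8 m
e = 0.1101,  e² = 0.012122,  1 − e² = 0.987878
p = a(1 − e²) = 8.509 × 10^8 m × 0.987878 = 8.40585 × 10^8 m ≈ 840.6 Mm

Final answer: p = 840.6 Mm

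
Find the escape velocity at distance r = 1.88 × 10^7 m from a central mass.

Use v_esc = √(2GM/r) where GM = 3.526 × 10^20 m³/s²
r = 1.88 × 10^7 m
GM = 3.526 × 10^20 m³/s²
2GM/r = 2 × (3.526 × 10^20) / (1.88 × 10^7) = 3.75106 × 10^13 m²/s²
v_esc = √(2GM/r) = 6.12459 × 10^6 m/s ≈ 6125 km/s

Final answer: 6125 km/s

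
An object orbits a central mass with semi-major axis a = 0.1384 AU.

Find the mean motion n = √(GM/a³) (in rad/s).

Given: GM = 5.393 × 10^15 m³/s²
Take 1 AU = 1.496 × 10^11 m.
a = 0.1384 AU = 2.07046 × 10^10 m
GM = 5.393 × 10^15 m³/s²
a³ = 8.87571 × 10^30 m³
GM/a³ = (5.393 × 10^15) / (8.87571 × 10^30) = 6.07613 × 10^-16 s⁻²
n = √(GM/a³) = 2.46498 × 10^-8 rad/s ≈ 2.465 × 10^-8 rad/s

Final answer: n = 2.465 × 10^-8 rad/s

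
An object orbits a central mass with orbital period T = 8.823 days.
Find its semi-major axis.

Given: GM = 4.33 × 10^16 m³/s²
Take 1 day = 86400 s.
T = 8.823 days = 762307 s
GM = 4.33 × 10^16 m³/s²
Kepler's third law: a³ = GM T² / (4π²)
T² = 5.81112 × 10^11 s²
a³ = (4.33 × 10^16) × (5.81112 × 10^11) / (4π²) = 6.37365 × 10^26 m³
a = (a³)^(1/3) = 8.6059 × 10^8 m ≈ 860.6 Mm

Final answer: 860.6 Mm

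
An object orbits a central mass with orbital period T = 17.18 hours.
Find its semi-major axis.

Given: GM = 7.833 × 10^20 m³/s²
T = 17.18 hours = 61848 s
GM = 7.833 × 10^20 m³/s²
Kepler's third law: a³ = GM T² / (4π²)
T² = 3.82518 × 10^9 s²
a³ = (7.833 × 10^20) × (3.82518 × 10^9) / (4π²) = 7.58961 × 10^28 m³
a = (a³)^(1/3) = 4.23389 × 10^9 m ≈ 4.234 × 10^9 m

Final answer: 4.234 × 10^9 m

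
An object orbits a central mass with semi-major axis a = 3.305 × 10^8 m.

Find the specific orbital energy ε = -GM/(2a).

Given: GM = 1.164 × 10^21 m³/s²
a = 3.305 × 10^8 m
GM = 1.164 × 10^21 m³/s²
2a = 6.61 × 10^8 m
ε = −GM/(2a) = -1.76097 × 10^12 J/kg ≈ -1761 GJ/kg

Final answer: -1761 GJ/kg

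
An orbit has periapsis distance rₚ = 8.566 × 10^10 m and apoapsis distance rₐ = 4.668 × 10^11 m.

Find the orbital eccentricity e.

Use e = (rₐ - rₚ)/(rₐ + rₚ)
rₚ = 8.566 × 10^10 m
rₐ = 4.668 × 10^11 m
rₐ − rₚ = 3.8114 × 10^11 m
rₐ + rₚ = 5.5246 × 10^11 m
e = (rₐ − rₚ)/(rₐ + rₚ) = 0.689896

Final answer: e = 0.6899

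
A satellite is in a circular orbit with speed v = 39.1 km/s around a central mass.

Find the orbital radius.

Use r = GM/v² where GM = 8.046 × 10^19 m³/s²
v = 39.1 km/s = 39100 m/s
GM = 8.046 × 10^19 m³/s²
v² = 1.52881 × 10^9 m²/s²
r = GM/v² = (8.046 × 10^19) / (1.52881 × 10^9) = 5.26292 × 10^10 m ≈ 5.263 × 10^10 m

Final answer: 5.263 × 10^10 m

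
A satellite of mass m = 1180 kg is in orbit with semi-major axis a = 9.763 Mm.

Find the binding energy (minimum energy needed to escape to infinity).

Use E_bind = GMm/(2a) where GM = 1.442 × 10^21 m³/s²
a = 9.763 Mm = 9.763 × 10^6 m
GM = 1.442 × 10^21 m³/s²
m = 1180 kg
GMm = 1.442 × 10^21 × 1180 = 1.70156 × 10^24 m³·kg/s²
2a = 1.9526 × 10^7 m
E_bind = GMm/(2a) = 8.71433 × 10^16 J ≈ 87.14 PJ

Final answer: 87.14 PJ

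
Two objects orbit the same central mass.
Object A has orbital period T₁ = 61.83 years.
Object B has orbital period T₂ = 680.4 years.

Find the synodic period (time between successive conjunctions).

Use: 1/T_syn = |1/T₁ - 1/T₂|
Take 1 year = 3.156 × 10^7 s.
T₁ = 61.83 years = 1.95135 × 10^9 s
T₂ = 680.4 years = 2.14734 × 10^10 s
1/T₁ = 5.12464 × 10^-10 s⁻¹
1/T₂ = 4.65692 × 10^-11 s⁻¹
|1/T₁ − 1/T₂| = 4.65895 × 10^-10 s⁻¹
T_syn = 1 / |1/T₁ − 1/T₂| = 2.14641 × 10^9 s ≈ 68.01 years

Final answer: T_syn = 68.01 years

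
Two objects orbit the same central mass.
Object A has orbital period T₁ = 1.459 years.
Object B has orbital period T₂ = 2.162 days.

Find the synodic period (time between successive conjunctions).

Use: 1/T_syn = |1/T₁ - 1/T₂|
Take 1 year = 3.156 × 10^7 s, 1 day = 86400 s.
T₁ = 1.459 years = 4.6046 × 10^7 s
T₂ = 2.162 days = 186797 s
1/T₁ = 2.17174 × 10^-8 s⁻¹
1/T₂ = 5.35341 × 10^-6 s⁻¹
|1/T₁ − 1/T₂| = 5.33169 × 10^-6 s⁻¹
T_syn = 1 / |1/T₁ − 1/T₂| = 187558 s ≈ 2.171 days

Final answer: T_syn = 2.171 days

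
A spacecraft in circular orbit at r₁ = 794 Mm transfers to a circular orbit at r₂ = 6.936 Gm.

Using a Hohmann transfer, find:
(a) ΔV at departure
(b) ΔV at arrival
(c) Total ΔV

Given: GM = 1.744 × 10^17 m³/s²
r₁ = 794 Mm = 7.94 × 10^8 m
r₂ = 6.936 Gm = 6.936 × 10^9 m
GM = 1.744 × 10^17 m³/s²
Transfer ellipse: a_t = (r₁ + r₂)/2 = 3.865 × 10^9 m
Circular speed at r₁: v₁ = √(GM/r₁) = 14820.5 m/s
Transfer speed at r₁ (periapsis): v₁ₜ = √(GM(2/r₁ − 1/a_t)) = 19853.8 m/s
(a) ΔV₁ = v₁ₜ − v₁ = 5033.26 m/s ≈ 5.033 km/s
Circular speed at r₂: v₂ = √(GM/r₂) = 5014.4 m/s
Transfer speed at r₂ (apoapsis): v₂ₜ = √(GM(2/r₂ − 1/a_t)) = 2272.76 m/s
(b) ΔV₂ = v₂ − v₂ₜ = 2741.63 m/s ≈ 2.742 km/s
(c) ΔV_total = ΔV₁ + ΔV₂ = 7774.89 m/s ≈ 7.775 km/s

Final answer:
(a) ΔV₁ = 5.033 km/s
(b) ΔV₂ = 2.742 km/s
(c) ΔV_total = 7.775 km/s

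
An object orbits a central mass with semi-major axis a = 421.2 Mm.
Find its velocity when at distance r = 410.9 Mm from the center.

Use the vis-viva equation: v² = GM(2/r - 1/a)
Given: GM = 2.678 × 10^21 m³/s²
a = 421.2 Mm = 4.212 × 10^8 m
r = 410.9 Mm = 4.109 × 10^8 m
GM = 2.678 × 10^21 m³/s²
2/r − 1/a = 4.86736 × 10^-9 − 2.37417 × 10^-9 = 2.4932 × 10^-9 m⁻¹
v² = GM (2/r − 1/a) = 6.67678 × 10^12 m²/s²
v = 2.58395 × 10^6 m/s ≈ 2584 km/s

Final answer: 2584 km/s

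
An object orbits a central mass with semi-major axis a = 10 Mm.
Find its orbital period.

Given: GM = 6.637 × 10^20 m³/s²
a = 10 Mm = 1 × 10^7 m
GM = 6.637 × 10^20 m³/s²
a³ = 1 × 10^21 m³
T = 2π √(a³/GM) = 2π √((1 × 10^21) / (6.637 × 10^20)) = 2π × 1.22748 s
T = 7.71248 s ≈ 7.712 seconds

Final answer: 7.712 seconds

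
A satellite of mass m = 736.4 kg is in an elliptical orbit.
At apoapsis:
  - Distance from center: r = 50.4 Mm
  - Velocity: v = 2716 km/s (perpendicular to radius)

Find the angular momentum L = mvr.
r = 50.4 Mm = 5.04 × 10^7 m
v = 2716 km/s = 2.716 × 10^6 m/s
vr = 2.716 × 10^6 × 5.04 × 10^7 = 1.36886 × 10^14 m²/s
L = m × vr = 736.4 × 1.36886 × 10^14 = 1.00803 × 10^17 kg·m²/s ≈ 1.008 × 10^17 kg·m²/s

Final answer: L = 1.008 × 10^17 kg·m²/s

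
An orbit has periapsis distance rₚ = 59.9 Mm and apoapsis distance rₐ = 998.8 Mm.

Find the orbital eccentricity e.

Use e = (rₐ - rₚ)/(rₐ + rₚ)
rₚ = 59.9 Mm = 5.99 × 10^7 m
rₐ = 998.8 Mm = 9.988 × 10^8 m
rₐ − rₚ = 9.389 × 10^8 m
rₐ + rₚ = 1.0587 × 10^9 m
e = (rₐ − rₚ)/(rₐ + rₚ) = 0.886842

Final answer: e = 0.8868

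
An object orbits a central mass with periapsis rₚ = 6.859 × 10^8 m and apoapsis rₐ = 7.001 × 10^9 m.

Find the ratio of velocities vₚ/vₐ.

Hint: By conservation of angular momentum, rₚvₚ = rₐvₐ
rₚ = 6.859 × 10^8 m
rₐ = 7.001 × 10^9 m
rₚvₚ = rₐvₐ  ⇒  vₚ/vₐ = rₐ/rₚ
vₚ/vₐ = (7.001 × 10^9) / (6.859 × 10^8) = 10.207

Final answer: vₚ/vₐ = 10.21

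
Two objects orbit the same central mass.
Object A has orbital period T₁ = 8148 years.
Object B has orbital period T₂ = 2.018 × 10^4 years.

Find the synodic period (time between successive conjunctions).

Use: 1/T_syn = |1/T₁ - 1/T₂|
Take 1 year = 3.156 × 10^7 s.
T₁ = 8148 years = 2.57151 × 10^11 s
T₂ = 2.018 × 10^4 years = 6.36881 × 10^11 s
1/T₁ = 3.88877 × 10^-12 s⁻¹
1/T₂ = 1.57015 × 10^-12 s⁻¹
|1/T₁ − 1/T₂| = 2.31862 × 10^-12 s⁻¹
T_syn = 1 / |1/T₁ − 1/T₂| = 4.31292 × 10^11 s ≈ 1.367 × 10^4 years

Final answer: T_syn = 1.367 × 10^4 years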